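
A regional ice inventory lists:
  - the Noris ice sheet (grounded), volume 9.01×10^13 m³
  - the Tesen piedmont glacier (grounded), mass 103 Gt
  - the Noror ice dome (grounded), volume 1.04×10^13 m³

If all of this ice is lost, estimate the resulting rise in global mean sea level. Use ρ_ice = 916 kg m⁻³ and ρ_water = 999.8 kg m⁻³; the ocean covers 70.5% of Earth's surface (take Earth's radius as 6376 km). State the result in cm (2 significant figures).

≈ 26 cm

Noris: 9.01×10^13 m³ × (916/999.8) = 8.255×10^13 m³ of water.
Tesen: 103 Gt = 1.030×10^14 kg; dividing by ρ_w = 999.8 kg m⁻³ gives 1.030×10^11 m³ of water.
Noror: 1.04×10^13 m³ × (916/999.8) = 9.528×10^12 m³ of water.
Total added water ≈ 9.218×10^13 m³ over 3.60×10^14 m² → Δh = 0.256 m = 26 cm.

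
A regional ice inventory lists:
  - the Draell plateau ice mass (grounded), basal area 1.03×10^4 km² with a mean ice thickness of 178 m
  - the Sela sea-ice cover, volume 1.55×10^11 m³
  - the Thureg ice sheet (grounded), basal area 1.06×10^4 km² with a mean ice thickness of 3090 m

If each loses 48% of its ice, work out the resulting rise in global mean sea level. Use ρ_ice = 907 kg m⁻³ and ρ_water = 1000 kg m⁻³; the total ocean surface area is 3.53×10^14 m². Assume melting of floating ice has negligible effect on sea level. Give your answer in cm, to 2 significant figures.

Draell: ice volume = 1.03×10^4 km² × 178 m = 1833 km³; 0.48 × 1833 × (907/1000) = 798.2 km³ of water.
The Sela sea-ice cover is floating and already displaces its own weight of water, so its melt adds essentially nothing to sea level.
Thureg: ice volume = 1.06×10^4 km² × 3090 m = 3.275×10^4 km³; 0.48 × 3.275×10^4 × (907/1000) = 1.426×10^4 km³ of water.
Total added water ≈ 1.506×10^13 m³ over 3.53×10^14 m² → Δh = 0.0427 m = 4.3 cm.

≈ 4.3 cm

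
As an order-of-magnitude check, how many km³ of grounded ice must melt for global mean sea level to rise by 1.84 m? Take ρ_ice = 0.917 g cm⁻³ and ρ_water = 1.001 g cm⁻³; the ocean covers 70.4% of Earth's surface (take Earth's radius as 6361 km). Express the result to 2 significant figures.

Required water volume = Δh × A = 1.84 m × 3.58×10^14 m² = 6.586×10^14 m³ = 6.586×10^5 km³.
Ice volume = water volume × ρ_w/ρ_ice = 6.586×10^5 × 1001/917 = 7.2×10^5 km³.

≈ 7.2×10^5 km³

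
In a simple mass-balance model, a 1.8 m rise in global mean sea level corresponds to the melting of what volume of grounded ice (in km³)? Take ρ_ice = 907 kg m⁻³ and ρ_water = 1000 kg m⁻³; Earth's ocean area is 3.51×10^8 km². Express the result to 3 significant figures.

≈ 6.97×10^5 km³

Required water volume = Δh × A = 1.8 m × 3.51×10^14 m² = 6.318×10^14 m³ = 6.318×10^5 km³.
Ice volume = water volume × ρ_w/ρ_ice = 6.318×10^5 × 1000/907 = 6.97×10^5 km³.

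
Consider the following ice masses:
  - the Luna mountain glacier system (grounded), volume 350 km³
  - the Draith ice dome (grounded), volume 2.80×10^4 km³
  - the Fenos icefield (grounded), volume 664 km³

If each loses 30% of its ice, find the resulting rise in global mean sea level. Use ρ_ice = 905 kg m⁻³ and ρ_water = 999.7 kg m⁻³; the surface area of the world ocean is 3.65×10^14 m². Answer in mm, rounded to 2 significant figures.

Luna: 0.3 × 350 km³ × (905/999.7) = 95.05 km³ of water.
Draith: 0.3 × 2.80×10^4 km³ × (905/999.7) = 7604 km³ of water.
Fenos: 0.3 × 664 km³ × (905/999.7) = 180.3 km³ of water.
Total added water ≈ 7.880×10^12 m³ over 3.65×10^14 m² → Δh = 0.0216 m = 22 mm.

≈ 22 mm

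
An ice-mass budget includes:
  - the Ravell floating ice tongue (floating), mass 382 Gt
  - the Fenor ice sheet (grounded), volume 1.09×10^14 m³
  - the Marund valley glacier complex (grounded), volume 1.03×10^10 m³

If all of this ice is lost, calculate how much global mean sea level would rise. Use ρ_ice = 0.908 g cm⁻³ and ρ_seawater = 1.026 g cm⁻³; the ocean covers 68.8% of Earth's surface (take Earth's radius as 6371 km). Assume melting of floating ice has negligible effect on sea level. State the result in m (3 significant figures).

≈ 0.275 m

The Ravell floating ice tongue is floating and already displaces its own weight of water, so its melt adds essentially nothing to sea level.
Fenor: 1.09×10^14 m³ × (908/1026) = 9.646×10^13 m³ of water.
Marund: 1.03×10^10 m³ × (908/1026) = 9.115×10^9 m³ of water.
Total added water ≈ 9.647×10^13 m³ over 3.51×10^14 m² → Δh = 0.275 m.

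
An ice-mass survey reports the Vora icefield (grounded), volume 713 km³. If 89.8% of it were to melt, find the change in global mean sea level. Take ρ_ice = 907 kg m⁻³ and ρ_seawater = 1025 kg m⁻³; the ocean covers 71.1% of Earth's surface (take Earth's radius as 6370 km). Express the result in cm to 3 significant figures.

≈ 0.156 cm

Vora: 0.898 × 713 km³ × (907/1025) = 566.6 km³ of water.
Spread over 3.63×10^14 m² of ocean, Δh = 5.666×10^11 / 3.63×10^14 = 1.56×10^-3 m = 0.156 cm.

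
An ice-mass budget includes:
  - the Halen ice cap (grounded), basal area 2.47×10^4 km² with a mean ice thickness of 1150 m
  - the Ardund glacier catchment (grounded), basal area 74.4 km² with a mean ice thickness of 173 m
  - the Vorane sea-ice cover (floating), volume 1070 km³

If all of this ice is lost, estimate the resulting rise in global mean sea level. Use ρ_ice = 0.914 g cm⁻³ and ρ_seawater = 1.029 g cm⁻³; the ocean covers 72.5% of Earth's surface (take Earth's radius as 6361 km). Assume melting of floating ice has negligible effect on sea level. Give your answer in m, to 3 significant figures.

Halen: ice volume = 2.47×10^4 km² × 1150 m = 2.841×10^4 km³; 2.841×10^4 × (914/1029) = 2.523×10^4 km³ of water.
Ardund: ice volume = 74.4 km² × 173 m = 12.87 km³; 12.87 × (914/1029) = 11.43 km³ of water.
The Vorane sea-ice cover is floating and already displaces its own weight of water, so its melt adds essentially nothing to sea level.
Total added water ≈ 2.524×10^13 m³ over 3.69×10^14 m² → Δh = 0.0685 m.

≈ 0.0685 m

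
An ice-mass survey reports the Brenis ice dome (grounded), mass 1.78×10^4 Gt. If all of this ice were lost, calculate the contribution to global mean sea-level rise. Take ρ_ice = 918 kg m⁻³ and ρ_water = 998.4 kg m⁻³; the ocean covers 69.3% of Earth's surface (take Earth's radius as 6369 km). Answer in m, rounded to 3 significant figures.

≈ 0.0505 m

Brenis: 1.78×10^4 Gt = 1.780×10^16 kg; dividing by ρ_w = 998.4 kg m⁻³ gives 1.783×10^13 m³ of water.
Spread over 3.53×10^14 m² of ocean, Δh = 1.783×10^13 / 3.53×10^14 = 0.0505 m.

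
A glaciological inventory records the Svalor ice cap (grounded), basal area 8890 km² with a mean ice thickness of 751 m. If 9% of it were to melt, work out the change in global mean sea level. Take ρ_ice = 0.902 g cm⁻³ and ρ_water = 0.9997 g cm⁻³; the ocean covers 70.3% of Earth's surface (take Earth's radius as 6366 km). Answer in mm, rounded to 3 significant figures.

≈ 1.51 mm

Svalor: ice volume = 8890 km² × 751 m = 6676 km³; 0.09 × 6676 × (902/999.7) = 542.2 km³ of water.
Spread over 3.58×10^14 m² of ocean, Δh = 5.422×10^11 / 3.58×10^14 = 1.51×10^-3 m = 1.51 mm.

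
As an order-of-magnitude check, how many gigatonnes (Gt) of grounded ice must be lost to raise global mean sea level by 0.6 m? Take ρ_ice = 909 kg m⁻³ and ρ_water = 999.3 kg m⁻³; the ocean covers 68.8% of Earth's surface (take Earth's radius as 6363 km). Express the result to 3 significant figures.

Required water volume = Δh × A = 0.6 m × 3.50×10^14 m² = 2.100×10^14 m³.
ρ_w = 999.3 kg m⁻³, so the mass of water = 2.100×10^14 m³ × 999.3 kg m⁻³ = 2.099×10^17 kg = 2.10×10^5 Gt (and the same mass of ice, by conservation).

≈ 2.10×10^5 Gt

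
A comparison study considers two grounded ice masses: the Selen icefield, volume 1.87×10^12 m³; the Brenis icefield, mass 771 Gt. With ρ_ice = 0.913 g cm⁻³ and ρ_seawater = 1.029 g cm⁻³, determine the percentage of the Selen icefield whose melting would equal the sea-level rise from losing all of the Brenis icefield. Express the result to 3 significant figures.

≈ 45.2 %

Equal sea-level rise means equal mass of meltwater, i.e. equal mass of ice lost.
Ice mass of Brenis: 7.710×10^14 kg; ice mass of Selen: 1.707×10^15 kg.
Fraction required = 7.710×10^14 / 1.707×10^15 = 0.452 → 45.2 %.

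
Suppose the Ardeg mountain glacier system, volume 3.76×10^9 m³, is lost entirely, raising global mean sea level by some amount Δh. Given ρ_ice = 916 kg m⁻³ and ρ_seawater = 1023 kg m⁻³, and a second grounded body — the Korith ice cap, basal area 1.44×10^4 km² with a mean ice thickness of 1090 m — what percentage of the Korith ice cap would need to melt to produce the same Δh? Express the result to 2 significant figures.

≈ 0.024 %

Equal sea-level rise means equal mass of meltwater, i.e. equal mass of ice lost.
Ice mass of Ardeg: 3.444×10^12 kg; ice mass of Korith: 1.438×10^16 kg.
Fraction required = 3.444×10^12 / 1.438×10^16 = 2.40×10^-4 → 0.024 %.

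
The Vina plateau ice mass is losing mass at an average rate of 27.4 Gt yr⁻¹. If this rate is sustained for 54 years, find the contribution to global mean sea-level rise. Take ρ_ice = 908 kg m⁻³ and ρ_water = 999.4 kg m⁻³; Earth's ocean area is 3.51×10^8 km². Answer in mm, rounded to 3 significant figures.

Total mass lost = 27.4 Gt/yr × 54 yr = 1480 Gt = 1.480×10^15 kg.
ρ_w = 999.4 kg m⁻³, so water volume = 1.480×10^15 / 999.4 = 1.480×10^12 m³.
Δh = 1.480×10^12 / 3.51×10^14 = 4.22×10^-3 m = 4.22 mm.

≈ 4.22 mm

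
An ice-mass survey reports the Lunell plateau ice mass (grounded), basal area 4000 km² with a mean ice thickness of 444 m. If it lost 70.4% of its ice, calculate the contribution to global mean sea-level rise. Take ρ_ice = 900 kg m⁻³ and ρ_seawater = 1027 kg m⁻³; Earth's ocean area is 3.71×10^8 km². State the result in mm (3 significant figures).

≈ 2.95 mm

Lunell: ice volume = 4000 km² × 444 m = 1776 km³; 0.704 × 1776 × (900/1027) = 1096 km³ of water.
Spread over 3.71×10^14 m² of ocean, Δh = 1.096×10^12 / 3.71×10^14 = 2.95×10^-3 m = 2.95 mm.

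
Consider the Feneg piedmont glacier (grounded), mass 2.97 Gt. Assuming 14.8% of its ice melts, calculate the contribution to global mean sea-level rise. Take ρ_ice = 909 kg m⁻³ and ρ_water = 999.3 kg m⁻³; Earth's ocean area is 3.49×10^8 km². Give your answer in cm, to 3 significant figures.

Feneg: 0.148 × 2.97 Gt = 4.396×10^11 kg; dividing by ρ_w = 999.3 kg m⁻³ gives 4.399×10^8 m³ of water.
Spread over 3.49×10^14 m² of ocean, Δh = 4.399×10^8 / 3.49×10^14 = 1.26×10^-6 m = 1.26×10^-4 cm.

≈ 1.26×10^-4 cm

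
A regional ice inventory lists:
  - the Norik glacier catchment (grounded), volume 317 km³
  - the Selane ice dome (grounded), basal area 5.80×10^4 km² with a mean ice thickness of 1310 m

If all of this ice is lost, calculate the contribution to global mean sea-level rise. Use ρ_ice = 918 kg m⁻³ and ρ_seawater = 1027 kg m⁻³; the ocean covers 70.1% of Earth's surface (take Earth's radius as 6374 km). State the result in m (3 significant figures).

Norik: 317 km³ × (918/1027) = 283.4 km³ of water.
Selane: ice volume = 5.80×10^4 km² × 1310 m = 7.598×10^4 km³; 7.598×10^4 × (918/1027) = 6.792×10^4 km³ of water.
Total added water ≈ 6.820×10^13 m³ over 3.58×10^14 m² → Δh = 0.191 m.

≈ 0.191 m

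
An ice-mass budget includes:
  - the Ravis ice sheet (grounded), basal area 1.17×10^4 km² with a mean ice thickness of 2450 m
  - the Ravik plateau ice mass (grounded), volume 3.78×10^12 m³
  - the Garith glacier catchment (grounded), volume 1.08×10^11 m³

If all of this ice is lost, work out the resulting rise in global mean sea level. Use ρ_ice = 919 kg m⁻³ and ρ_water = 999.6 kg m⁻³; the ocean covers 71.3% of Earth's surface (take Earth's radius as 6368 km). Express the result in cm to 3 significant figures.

Ravis: ice volume = 1.17×10^4 km² × 2450 m = 2.866×10^4 km³; 2.866×10^4 × (919/999.6) = 2.635×10^4 km³ of water.
Ravik: 3.78×10^12 m³ × (919/999.6) = 3.475×10^12 m³ of water.
Garith: 1.08×10^11 m³ × (919/999.6) = 9.929×10^10 m³ of water.
Total added water ≈ 2.993×10^13 m³ over 3.63×10^14 m² → Δh = 0.0824 m = 8.24 cm.

≈ 8.24 cm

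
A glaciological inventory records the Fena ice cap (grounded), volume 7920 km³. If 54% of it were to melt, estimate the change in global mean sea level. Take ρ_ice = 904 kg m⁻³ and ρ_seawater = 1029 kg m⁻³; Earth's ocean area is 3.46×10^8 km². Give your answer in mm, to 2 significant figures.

≈ 11 mm

Fena: 0.54 × 7920 km³ × (904/1029) = 3757 km³ of water.
Spread over 3.46×10^14 m² of ocean, Δh = 3.757×10^12 / 3.46×10^14 = 0.0109 m = 11 mm.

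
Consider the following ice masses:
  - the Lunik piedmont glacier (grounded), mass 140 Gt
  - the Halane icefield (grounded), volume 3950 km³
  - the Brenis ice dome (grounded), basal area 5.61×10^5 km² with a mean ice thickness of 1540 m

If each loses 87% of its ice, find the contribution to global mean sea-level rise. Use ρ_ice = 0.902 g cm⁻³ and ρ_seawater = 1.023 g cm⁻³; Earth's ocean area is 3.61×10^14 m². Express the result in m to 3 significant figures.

≈ 1.84 m

Lunik: 0.87 × 140 Gt = 1.218×10^14 kg; dividing by ρ_w = 1.023 g cm⁻³ = 1023 kg m⁻³ gives 1.191×10^11 m³ of water.
Halane: 0.87 × 3950 km³ × (902/1023) = 3030 km³ of water.
Brenis: ice volume = 5.61×10^5 km² × 1540 m = 8.639×10^5 km³; 0.87 × 8.639×10^5 × (902/1023) = 6.627×10^5 km³ of water.
Total added water ≈ 6.659×10^14 m³ over 3.61×10^14 m² → Δh = 1.84 m.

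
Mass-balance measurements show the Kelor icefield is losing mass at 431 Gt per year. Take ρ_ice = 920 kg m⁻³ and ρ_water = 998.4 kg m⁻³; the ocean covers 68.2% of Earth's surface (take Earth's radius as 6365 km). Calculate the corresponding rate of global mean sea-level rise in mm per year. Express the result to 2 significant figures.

ρ_w = 998.4 kg m⁻³. Annual water volume added = 431 Gt / ρ_w = 4.310×10^14 kg / 998.4 kg m⁻³ = 4.317×10^11 m³.
Δh per year = 4.317×10^11 / 3.47×10^14 = 1.24×10^-3 m = 1.2 mm.

≈ 1.2 mm/yr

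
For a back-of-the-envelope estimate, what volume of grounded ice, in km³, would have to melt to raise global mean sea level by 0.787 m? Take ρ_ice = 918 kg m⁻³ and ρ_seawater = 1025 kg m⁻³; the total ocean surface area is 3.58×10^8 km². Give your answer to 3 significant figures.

Required water volume = Δh × A = 0.787 m × 3.58×10^14 m² = 2.817×10^14 m³ = 2.817×10^5 km³.
Ice volume = water volume × ρ_w/ρ_ice = 2.817×10^5 × 1025/918 = 3.15×10^5 km³.

≈ 3.15×10^5 km³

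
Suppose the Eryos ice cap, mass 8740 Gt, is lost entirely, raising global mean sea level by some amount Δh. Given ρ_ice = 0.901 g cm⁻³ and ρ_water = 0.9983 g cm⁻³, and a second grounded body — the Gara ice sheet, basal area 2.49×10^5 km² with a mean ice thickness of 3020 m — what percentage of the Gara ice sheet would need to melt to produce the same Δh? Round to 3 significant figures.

≈ 1.29 %

Equal sea-level rise means equal mass of meltwater, i.e. equal mass of ice lost.
Ice mass of Eryos: 8.740×10^15 kg; ice mass of Gara: 6.775×10^17 kg.
Fraction required = 8.740×10^15 / 6.775×10^17 = 0.0129 → 1.29 %.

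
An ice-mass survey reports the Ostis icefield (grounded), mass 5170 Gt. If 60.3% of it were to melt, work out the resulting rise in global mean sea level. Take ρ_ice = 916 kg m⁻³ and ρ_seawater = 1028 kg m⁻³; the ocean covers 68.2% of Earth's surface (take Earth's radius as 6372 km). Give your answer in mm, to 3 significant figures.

Ostis: 0.603 × 5170 Gt = 3.118×10^15 kg; dividing by ρ_w = 1028 kg m⁻³ gives 3.033×10^12 m³ of water.
Spread over 3.48×10^14 m² of ocean, Δh = 3.033×10^12 / 3.48×10^14 = 8.72×10^-3 m = 8.72 mm.

≈ 8.72 mm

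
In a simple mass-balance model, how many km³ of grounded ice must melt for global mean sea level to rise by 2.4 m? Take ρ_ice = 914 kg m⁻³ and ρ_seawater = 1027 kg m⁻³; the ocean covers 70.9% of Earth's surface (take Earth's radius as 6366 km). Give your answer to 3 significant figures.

Required water volume = Δh × A = 2.4 m × 3.61×10^14 m² = 8.666×10^14 m³ = 8.666×10^5 km³.
Ice volume = water volume × ρ_w/ρ_ice = 8.666×10^5 × 1027/914 = 9.74×10^5 km³.

≈ 9.74×10^5 km³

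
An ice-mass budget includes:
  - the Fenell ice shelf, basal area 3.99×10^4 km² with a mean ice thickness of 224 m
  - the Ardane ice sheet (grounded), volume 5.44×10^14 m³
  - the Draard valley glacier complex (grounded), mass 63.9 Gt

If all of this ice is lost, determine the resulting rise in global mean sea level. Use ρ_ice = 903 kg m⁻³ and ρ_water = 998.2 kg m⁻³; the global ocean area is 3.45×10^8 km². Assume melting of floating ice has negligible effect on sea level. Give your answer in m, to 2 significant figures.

≈ 1.4 m

The Fenell ice shelf is floating and already displaces its own weight of water, so its melt adds essentially nothing to sea level.
Ardane: 5.44×10^14 m³ × (903/998.2) = 4.921×10^14 m³ of water.
Draard: 63.9 Gt = 6.390×10^13 kg; dividing by ρ_w = 998.2 kg m⁻³ gives 6.402×10^10 m³ of water.
Total added water ≈ 4.922×10^14 m³ over 3.45×10^14 m² → Δh = 1.43 m.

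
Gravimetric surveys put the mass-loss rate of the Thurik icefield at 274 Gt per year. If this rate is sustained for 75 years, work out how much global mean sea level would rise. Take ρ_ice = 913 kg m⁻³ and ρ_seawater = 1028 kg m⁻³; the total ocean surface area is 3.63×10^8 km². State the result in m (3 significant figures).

≈ 0.0551 m

Total mass lost = 274 Gt/yr × 75 yr = 2.055×10^4 Gt = 2.055×10^16 kg.
ρ_w = 1028 kg m⁻³, so water volume = 2.055×10^16 / 1028 = 1.999×10^13 m³.
Δh = 1.999×10^13 / 3.63×10^14 = 0.0551 m.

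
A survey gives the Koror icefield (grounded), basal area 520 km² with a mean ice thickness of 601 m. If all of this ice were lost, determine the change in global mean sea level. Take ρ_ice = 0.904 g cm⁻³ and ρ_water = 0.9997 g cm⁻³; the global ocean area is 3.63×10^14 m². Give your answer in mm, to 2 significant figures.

≈ 0.78 mm

Koror: ice volume = 520 km² × 601 m = 312.5 km³; 312.5 × (904/999.7) = 282.6 km³ of water.
Spread over 3.63×10^14 m² of ocean, Δh = 2.826×10^11 / 3.63×10^14 = 7.79×10^-4 m = 0.78 mm.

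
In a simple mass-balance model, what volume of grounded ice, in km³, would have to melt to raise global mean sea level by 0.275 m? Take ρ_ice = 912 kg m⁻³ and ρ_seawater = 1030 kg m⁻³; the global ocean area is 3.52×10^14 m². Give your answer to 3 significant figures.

≈ 1.09×10^5 km³

Required water volume = Δh × A = 0.275 m × 3.52×10^14 m² = 9.680×10^13 m³ = 9.680×10^4 km³.
Ice volume = water volume × ρ_w/ρ_ice = 9.680×10^4 × 1030/912 = 1.09×10^5 km³.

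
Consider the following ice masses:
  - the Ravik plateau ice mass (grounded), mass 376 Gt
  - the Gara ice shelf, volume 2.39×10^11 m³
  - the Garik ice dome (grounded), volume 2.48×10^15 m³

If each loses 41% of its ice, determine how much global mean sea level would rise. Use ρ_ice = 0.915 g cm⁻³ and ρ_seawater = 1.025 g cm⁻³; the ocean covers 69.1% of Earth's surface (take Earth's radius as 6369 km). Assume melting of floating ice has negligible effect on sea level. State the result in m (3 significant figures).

≈ 2.58 m

Ravik: 0.41 × 376 Gt = 1.542×10^14 kg; dividing by ρ_w = 1.025 g cm⁻³ = 1025 kg m⁻³ gives 1.504×10^11 m³ of water.
The Gara ice shelf is floating and already displaces its own weight of water, so its melt adds essentially nothing to sea level.
Garik: 0.41 × 2.48×10^15 m³ × (915/1025) = 9.077×10^14 m³ of water.
Total added water ≈ 9.078×10^14 m³ over 3.52×10^14 m² → Δh = 2.58 m.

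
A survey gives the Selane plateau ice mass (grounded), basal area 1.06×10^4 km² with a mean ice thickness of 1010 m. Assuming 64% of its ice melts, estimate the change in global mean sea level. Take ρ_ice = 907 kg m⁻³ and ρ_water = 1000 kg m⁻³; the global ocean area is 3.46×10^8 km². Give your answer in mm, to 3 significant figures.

≈ 18.0 mm

Selane: ice volume = 1.06×10^4 km² × 1010 m = 1.071×10^4 km³; 0.64 × 1.071×10^4 × (907/1000) = 6215 km³ of water.
Spread over 3.46×10^14 m² of ocean, Δh = 6.215×10^12 / 3.46×10^14 = 0.0180 m = 18.0 mm.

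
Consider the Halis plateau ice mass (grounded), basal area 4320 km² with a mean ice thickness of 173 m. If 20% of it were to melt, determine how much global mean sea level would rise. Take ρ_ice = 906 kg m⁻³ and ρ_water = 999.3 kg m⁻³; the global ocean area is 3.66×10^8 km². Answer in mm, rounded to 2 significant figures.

Halis: ice volume = 4320 km² × 173 m = 747.4 km³; 0.2 × 747.4 × (906/999.3) = 135.5 km³ of water.
Spread over 3.66×10^14 m² of ocean, Δh = 1.355×10^11 / 3.66×10^14 = 3.70×10^-4 m = 0.37 mm.

≈ 0.37 mm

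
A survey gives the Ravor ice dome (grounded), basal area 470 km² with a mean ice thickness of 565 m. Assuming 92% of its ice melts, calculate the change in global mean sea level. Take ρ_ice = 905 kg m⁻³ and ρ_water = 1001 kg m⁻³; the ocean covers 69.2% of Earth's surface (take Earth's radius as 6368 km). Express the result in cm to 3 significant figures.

≈ 0.0626 cm

Ravor: ice volume = 470 km² × 565 m = 265.6 km³; 0.92 × 265.6 × (905/1001) = 220.9 km³ of water.
Spread over 3.53×10^14 m² of ocean, Δh = 2.209×10^11 / 3.53×10^14 = 6.26×10^-4 m = 0.0626 cm.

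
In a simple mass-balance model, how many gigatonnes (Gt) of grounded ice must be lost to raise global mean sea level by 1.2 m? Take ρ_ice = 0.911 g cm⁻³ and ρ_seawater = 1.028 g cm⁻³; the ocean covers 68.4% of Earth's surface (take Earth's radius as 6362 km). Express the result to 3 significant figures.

Required water volume = Δh × A = 1.2 m × 3.48×10^14 m² = 4.175×10^14 m³.
ρ_w = 1.028 g cm⁻³ = 1028 kg m⁻³, so the mass of water = 4.175×10^14 m³ × 1028 kg m⁻³ = 4.292×10^17 kg = 4.29×10^5 Gt (and the same mass of ice, by conservation).

≈ 4.29×10^5 Gt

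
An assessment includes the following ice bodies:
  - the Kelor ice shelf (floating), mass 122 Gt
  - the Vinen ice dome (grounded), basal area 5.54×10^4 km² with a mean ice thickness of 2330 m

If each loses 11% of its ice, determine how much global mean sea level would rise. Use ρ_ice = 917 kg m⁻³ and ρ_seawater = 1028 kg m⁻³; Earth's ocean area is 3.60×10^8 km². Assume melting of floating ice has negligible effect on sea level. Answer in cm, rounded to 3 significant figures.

The Kelor ice shelf is floating and already displaces its own weight of water, so its melt adds essentially nothing to sea level.
Vinen: ice volume = 5.54×10^4 km² × 2330 m = 1.291×10^5 km³; 0.11 × 1.291×10^5 × (917/1028) = 1.267×10^4 km³ of water.
Total added water ≈ 1.267×10^13 m³ over 3.60×10^14 m² → Δh = 0.0352 m = 3.52 cm.

≈ 3.52 cm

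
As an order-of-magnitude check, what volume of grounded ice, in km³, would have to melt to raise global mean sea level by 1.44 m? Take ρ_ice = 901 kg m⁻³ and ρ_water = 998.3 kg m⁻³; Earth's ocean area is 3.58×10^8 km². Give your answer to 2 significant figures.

Required water volume = Δh × A = 1.44 m × 3.58×10^14 m² = 5.155×10^14 m³ = 5.155×10^5 km³.
Ice volume = water volume × ρ_w/ρ_ice = 5.155×10^5 × 998.3/901 = 5.7×10^5 km³.

≈ 5.7×10^5 km³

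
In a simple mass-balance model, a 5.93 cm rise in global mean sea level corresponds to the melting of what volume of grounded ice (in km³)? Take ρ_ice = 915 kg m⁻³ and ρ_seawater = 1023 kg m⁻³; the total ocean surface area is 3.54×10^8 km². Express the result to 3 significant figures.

Required water volume = Δh × A = 0.0593 m × 3.54×10^14 m² = 2.099×10^13 m³ = 2.099×10^4 km³.
Ice volume = water volume × ρ_w/ρ_ice = 2.099×10^4 × 1023/915 = 2.35×10^4 km³.

≈ 2.35×10^4 km³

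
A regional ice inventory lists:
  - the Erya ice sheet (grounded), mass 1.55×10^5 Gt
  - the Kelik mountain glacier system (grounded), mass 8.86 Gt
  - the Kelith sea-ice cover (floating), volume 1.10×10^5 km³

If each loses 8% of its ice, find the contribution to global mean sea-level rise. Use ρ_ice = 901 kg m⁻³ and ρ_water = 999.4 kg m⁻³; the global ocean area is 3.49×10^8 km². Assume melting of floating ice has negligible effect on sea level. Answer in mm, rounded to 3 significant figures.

Erya: 0.08 × 1.55×10^5 Gt = 1.240×10^16 kg; dividing by ρ_w = 999.4 kg m⁻³ gives 1.241×10^13 m³ of water.
Kelik: 0.08 × 8.86 Gt = 7.088×10^11 kg; dividing by ρ_w = 999.4 kg m⁻³ gives 7.092×10^8 m³ of water.
The Kelith sea-ice cover is floating and already displaces its own weight of water, so its melt adds essentially nothing to sea level.
Total added water ≈ 1.241×10^13 m³ over 3.49×10^14 m² → Δh = 0.0356 m = 35.6 mm.

≈ 35.6 mm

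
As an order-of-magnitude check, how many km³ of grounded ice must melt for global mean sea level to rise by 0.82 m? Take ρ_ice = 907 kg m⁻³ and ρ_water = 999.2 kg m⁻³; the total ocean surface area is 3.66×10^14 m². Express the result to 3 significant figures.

≈ 3.31×10^5 km³

Required water volume = Δh × A = 0.82 m × 3.66×10^14 m² = 3.001×10^14 m³ = 3.001×10^5 km³.
Ice volume = water volume × ρ_w/ρ_ice = 3.001×10^5 × 999.2/907 = 3.31×10^5 km³.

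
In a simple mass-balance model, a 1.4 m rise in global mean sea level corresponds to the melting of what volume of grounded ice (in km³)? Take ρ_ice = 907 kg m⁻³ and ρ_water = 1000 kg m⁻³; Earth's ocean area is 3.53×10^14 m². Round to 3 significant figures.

≈ 5.45×10^5 km³

Required water volume = Δh × A = 1.4 m × 3.53×10^14 m² = 4.942×10^14 m³ = 4.942×10^5 km³.
Ice volume = water volume × ρ_w/ρ_ice = 4.942×10^5 × 1000/907 = 5.45×10^5 km³.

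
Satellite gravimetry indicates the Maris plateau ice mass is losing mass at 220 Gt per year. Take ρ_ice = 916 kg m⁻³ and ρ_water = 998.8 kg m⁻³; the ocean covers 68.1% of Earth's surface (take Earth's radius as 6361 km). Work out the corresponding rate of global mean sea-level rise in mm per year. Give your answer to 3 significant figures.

≈ 0.636 mm/yr

ρ_w = 998.8 kg m⁻³. Annual water volume added = 220 Gt / ρ_w = 2.200×10^14 kg / 998.8 kg m⁻³ = 2.203×10^11 m³.
Δh per year = 2.203×10^11 / 3.46×10^14 = 6.36×10^-4 m = 0.636 mm.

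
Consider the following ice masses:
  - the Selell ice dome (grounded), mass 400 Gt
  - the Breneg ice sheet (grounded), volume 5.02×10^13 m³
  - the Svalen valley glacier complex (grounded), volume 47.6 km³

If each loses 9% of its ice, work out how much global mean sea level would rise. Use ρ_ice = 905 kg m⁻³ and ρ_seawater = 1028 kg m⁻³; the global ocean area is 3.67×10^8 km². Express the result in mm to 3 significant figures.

Selell: 0.09 × 400 Gt = 3.600×10^13 kg; dividing by ρ_w = 1028 kg m⁻³ gives 3.502×10^10 m³ of water.
Breneg: 0.09 × 5.02×10^13 m³ × (905/1028) = 3.977×10^12 m³ of water.
Svalen: 0.09 × 47.6 km³ × (905/1028) = 3.771 km³ of water.
Total added water ≈ 4.016×10^12 m³ over 3.67×10^14 m² → Δh = 0.0109 m = 10.9 mm.

≈ 10.9 mm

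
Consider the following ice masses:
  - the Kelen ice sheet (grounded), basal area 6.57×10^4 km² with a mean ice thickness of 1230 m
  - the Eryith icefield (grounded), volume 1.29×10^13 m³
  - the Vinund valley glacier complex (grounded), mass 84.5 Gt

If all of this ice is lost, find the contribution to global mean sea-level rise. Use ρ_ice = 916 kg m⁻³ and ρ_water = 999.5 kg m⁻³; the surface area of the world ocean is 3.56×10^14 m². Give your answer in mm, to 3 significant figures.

≈ 241 mm

Kelen: ice volume = 6.57×10^4 km² × 1230 m = 8.081×10^4 km³; 8.081×10^4 × (916/999.5) = 7.406×10^4 km³ of water.
Eryith: 1.29×10^13 m³ × (916/999.5) = 1.182×10^13 m³ of water.
Vinund: 84.5 Gt = 8.450×10^13 kg; dividing by ρ_w = 999.5 kg m⁻³ gives 8.454×10^10 m³ of water.
Total added water ≈ 8.597×10^13 m³ over 3.56×10^14 m² → Δh = 0.241 m = 241 mm.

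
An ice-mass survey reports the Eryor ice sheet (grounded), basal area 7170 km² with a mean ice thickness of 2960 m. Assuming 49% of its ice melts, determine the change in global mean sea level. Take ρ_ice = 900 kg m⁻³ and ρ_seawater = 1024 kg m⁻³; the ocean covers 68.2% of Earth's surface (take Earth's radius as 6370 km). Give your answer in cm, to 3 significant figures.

Eryor: ice volume = 7170 km² × 2960 m = 2.122×10^4 km³; 0.49 × 2.122×10^4 × (900/1024) = 9140 km³ of water.
Spread over 3.48×10^14 m² of ocean, Δh = 9.140×10^12 / 3.48×10^14 = 0.0263 m = 2.63 cm.

≈ 2.63 cm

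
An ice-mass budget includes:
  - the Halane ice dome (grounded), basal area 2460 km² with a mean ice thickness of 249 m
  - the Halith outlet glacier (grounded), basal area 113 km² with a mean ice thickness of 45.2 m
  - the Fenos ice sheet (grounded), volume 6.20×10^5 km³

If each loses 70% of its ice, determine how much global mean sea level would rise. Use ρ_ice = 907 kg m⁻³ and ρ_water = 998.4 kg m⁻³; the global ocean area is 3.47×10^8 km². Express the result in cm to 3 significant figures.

≈ 114 cm

Halane: ice volume = 2460 km² × 249 m = 612.5 km³; 0.7 × 612.5 × (907/998.4) = 389.5 km³ of water.
Halith: ice volume = 113 km² × 45.2 m = 5.108 km³; 0.7 × 5.108 × (907/998.4) = 3.248 km³ of water.
Fenos: 0.7 × 6.20×10^5 km³ × (907/998.4) = 3.943×10^5 km³ of water.
Total added water ≈ 3.947×10^14 m³ over 3.47×10^14 m² → Δh = 1.14 m = 114 cm.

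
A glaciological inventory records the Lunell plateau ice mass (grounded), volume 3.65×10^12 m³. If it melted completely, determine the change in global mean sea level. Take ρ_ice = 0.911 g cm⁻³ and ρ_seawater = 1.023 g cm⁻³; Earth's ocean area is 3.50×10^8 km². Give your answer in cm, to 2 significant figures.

Lunell: 3.65×10^12 m³ × (911/1023) = 3.250×10^12 m³ of water.
Spread over 3.50×10^14 m² of ocean, Δh = 3.250×10^12 / 3.50×10^14 = 9.29×10^-3 m = 0.93 cm.

≈ 0.93 cm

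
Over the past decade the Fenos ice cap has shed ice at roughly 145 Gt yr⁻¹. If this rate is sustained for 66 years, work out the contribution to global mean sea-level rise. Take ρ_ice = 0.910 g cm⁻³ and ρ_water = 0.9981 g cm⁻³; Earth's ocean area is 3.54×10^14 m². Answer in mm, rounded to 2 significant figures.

≈ 27 mm

Total mass lost = 145 Gt/yr × 66 yr = 9570 Gt = 9.570×10^15 kg.
ρ_w = 0.9981 g cm⁻³ = 998.1 kg m⁻³, so water volume = 9.570×10^15 / 998.1 = 9.588×10^12 m³.
Δh = 9.588×10^12 / 3.54×10^14 = 0.0271 m = 27 mm.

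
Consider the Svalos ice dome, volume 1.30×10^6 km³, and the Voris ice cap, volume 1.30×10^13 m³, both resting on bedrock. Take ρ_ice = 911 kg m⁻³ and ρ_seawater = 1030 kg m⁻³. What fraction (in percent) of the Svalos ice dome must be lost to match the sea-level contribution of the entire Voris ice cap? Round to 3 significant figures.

≈ 1.00 %

Equal sea-level rise means equal mass of meltwater, i.e. equal mass of ice lost.
Ice mass of Voris: 1.184×10^16 kg; ice mass of Svalos: 1.184×10^18 kg.
Fraction required = 1.184×10^16 / 1.184×10^18 = 0.0100 → 1.00 %.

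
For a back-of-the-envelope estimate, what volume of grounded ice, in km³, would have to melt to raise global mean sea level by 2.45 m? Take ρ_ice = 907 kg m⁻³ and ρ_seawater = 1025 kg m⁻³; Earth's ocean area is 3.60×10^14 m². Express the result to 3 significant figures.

≈ 9.97×10^5 km³

Required water volume = Δh × A = 2.45 m × 3.60×10^14 m² = 8.820×10^14 m³ = 8.820×10^5 km³.
Ice volume = water volume × ρ_w/ρ_ice = 8.820×10^5 × 1025/907 = 9.97×10^5 km³.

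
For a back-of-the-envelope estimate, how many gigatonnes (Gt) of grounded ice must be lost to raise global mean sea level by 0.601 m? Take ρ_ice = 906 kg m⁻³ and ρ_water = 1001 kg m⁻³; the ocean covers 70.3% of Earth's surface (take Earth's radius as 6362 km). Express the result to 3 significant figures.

Required water volume = Δh × A = 0.601 m × 3.58×10^14 m² = 2.149×10^14 m³.
ρ_w = 1001 kg m⁻³, so the mass of water = 2.149×10^14 m³ × 1001 kg m⁻³ = 2.151×10^17 kg = 2.15×10^5 Gt (and the same mass of ice, by conservation).

≈ 2.15×10^5 Gt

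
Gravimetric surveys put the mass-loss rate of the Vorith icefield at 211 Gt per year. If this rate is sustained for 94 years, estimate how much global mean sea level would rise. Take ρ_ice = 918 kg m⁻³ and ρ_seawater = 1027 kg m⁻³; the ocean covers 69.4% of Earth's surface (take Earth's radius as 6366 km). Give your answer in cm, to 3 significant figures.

≈ 5.46 cm

Total mass lost = 211 Gt/yr × 94 yr = 1.983×10^4 Gt = 1.983×10^16 kg.
ρ_w = 1027 kg m⁻³, so water volume = 1.983×10^16 / 1027 = 1.931×10^13 m³.
Δh = 1.931×10^13 / 3.53×10^14 = 0.0546 m = 5.46 cm.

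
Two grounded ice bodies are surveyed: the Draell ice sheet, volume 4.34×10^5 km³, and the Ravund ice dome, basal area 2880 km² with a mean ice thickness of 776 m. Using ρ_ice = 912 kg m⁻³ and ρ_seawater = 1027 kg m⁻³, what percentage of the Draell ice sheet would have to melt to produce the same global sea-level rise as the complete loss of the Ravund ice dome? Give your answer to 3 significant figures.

≈ 0.515 %

Equal sea-level rise means equal mass of meltwater, i.e. equal mass of ice lost.
Ice mass of Ravund: 2.038×10^15 kg; ice mass of Draell: 3.958×10^17 kg.
Fraction required = 2.038×10^15 / 3.958×10^17 = 5.15×10^-3 → 0.515 %.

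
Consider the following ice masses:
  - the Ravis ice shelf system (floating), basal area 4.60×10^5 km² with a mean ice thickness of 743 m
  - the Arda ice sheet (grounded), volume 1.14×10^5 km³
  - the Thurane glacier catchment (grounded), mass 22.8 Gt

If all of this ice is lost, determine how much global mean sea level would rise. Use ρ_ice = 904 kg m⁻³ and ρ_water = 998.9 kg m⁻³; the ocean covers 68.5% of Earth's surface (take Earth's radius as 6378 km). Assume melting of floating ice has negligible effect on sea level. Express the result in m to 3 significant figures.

The Ravis ice shelf system is floating and already displaces its own weight of water, so its melt adds essentially nothing to sea level.
Arda: 1.14×10^5 km³ × (904/998.9) = 1.032×10^5 km³ of water.
Thurane: 22.8 Gt = 2.280×10^13 kg; dividing by ρ_w = 998.9 kg m⁻³ gives 2.283×10^10 m³ of water.
Total added water ≈ 1.032×10^14 m³ over 3.50×10^14 m² → Δh = 0.295 m.

≈ 0.295 m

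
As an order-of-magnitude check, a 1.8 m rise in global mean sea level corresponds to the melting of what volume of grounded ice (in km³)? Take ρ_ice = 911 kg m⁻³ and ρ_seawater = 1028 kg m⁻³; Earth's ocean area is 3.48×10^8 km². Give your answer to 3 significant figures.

≈ 7.07×10^5 km³

Required water volume = Δh × A = 1.8 m × 3.48×10^14 m² = 6.264×10^14 m³ = 6.264×10^5 km³.
Ice volume = water volume × ρ_w/ρ_ice = 6.264×10^5 × 1028/911 = 7.07×10^5 km³.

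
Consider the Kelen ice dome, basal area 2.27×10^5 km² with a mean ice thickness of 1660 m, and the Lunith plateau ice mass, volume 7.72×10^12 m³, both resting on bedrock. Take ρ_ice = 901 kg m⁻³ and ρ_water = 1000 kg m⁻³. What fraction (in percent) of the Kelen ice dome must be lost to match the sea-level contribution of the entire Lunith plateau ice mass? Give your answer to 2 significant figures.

Equal sea-level rise means equal mass of meltwater, i.e. equal mass of ice lost.
Ice mass of Lunith: 6.956×10^15 kg; ice mass of Kelen: 3.395×10^17 kg.
Fraction required = 6.956×10^15 / 3.395×10^17 = 0.0205 → 2.0 %.

≈ 2.0 %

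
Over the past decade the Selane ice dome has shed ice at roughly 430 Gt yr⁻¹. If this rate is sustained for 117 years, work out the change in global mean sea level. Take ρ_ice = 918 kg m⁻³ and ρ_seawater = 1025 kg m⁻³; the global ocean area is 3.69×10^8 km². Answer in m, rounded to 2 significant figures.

Total mass lost = 430 Gt/yr × 117 yr = 5.031×10^4 Gt = 5.031×10^16 kg.
ρ_w = 1025 kg m⁻³, so water volume = 5.031×10^16 / 1025 = 4.908×10^13 m³.
Δh = 4.908×10^13 / 3.69×10^14 = 0.133 m.

≈ 0.13 m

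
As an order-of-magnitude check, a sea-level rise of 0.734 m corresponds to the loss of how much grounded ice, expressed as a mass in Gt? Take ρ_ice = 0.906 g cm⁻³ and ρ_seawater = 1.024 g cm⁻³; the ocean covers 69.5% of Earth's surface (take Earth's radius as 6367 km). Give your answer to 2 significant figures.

Required water volume = Δh × A = 0.734 m × 3.54×10^14 m² = 2.599×10^14 m³.
ρ_w = 1.024 g cm⁻³ = 1024 kg m⁻³, so the mass of water = 2.599×10^14 m³ × 1024 kg m⁻³ = 2.661×10^17 kg = 2.7×10^5 Gt (and the same mass of ice, by conservation).

≈ 2.7×10^5 Gt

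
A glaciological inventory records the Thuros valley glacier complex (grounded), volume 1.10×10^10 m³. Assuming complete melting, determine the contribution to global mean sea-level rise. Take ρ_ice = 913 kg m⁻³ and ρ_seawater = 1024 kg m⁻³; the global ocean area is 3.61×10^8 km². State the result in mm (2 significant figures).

≈ 0.027 mm

Thuros: 1.10×10^10 m³ × (913/1024) = 9.808×10^9 m³ of water.
Spread over 3.61×10^14 m² of ocean, Δh = 9.808×10^9 / 3.61×10^14 = 2.72×10^-5 m = 0.027 mm.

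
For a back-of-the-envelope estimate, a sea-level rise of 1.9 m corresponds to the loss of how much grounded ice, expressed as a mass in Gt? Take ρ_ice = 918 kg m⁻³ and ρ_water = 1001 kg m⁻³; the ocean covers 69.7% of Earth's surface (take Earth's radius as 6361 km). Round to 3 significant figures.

≈ 6.74×10^5 Gt

Required water volume = Δh × A = 1.9 m × 3.54×10^14 m² = 6.734×10^14 m³.
ρ_w = 1001 kg m⁻³, so the mass of water = 6.734×10^14 m³ × 1001 kg m⁻³ = 6.740×10^17 kg = 6.74×10^5 Gt (and the same mass of ice, by conservation).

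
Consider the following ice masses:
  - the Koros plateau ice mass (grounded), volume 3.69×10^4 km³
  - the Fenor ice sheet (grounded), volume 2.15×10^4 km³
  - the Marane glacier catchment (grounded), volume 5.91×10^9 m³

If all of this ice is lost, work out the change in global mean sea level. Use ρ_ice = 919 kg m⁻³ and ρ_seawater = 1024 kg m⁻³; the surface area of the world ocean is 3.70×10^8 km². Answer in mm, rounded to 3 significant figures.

≈ 142 mm

Koros: 3.69×10^4 km³ × (919/1024) = 3.312×10^4 km³ of water.
Fenor: 2.15×10^4 km³ × (919/1024) = 1.930×10^4 km³ of water.
Marane: 5.91×10^9 m³ × (919/1024) = 5.304×10^9 m³ of water.
Total added water ≈ 5.242×10^13 m³ over 3.70×10^14 m² → Δh = 0.142 m = 142 mm.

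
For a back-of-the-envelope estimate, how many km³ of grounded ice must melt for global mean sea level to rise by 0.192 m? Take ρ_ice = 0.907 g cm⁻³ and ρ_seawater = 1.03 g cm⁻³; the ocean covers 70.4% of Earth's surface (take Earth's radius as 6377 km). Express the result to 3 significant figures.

≈ 7.84×10^4 km³

Required water volume = Δh × A = 0.192 m × 3.60×10^14 m² = 6.907×10^13 m³ = 6.907×10^4 km³.
Ice volume = water volume × ρ_w/ρ_ice = 6.907×10^4 × 1030/907 = 7.84×10^4 km³.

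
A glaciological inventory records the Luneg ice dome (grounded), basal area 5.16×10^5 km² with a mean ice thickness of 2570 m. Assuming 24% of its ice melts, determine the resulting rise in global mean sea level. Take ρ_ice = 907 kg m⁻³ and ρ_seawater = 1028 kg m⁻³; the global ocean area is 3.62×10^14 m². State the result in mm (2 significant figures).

Luneg: ice volume = 5.16×10^5 km² × 2570 m = 1.326×10^6 km³; 0.24 × 1.326×10^6 × (907/1028) = 2.808×10^5 km³ of water.
Spread over 3.62×10^14 m² of ocean, Δh = 2.808×10^14 / 3.62×10^14 = 0.776 m = 780 mm.

≈ 780 mm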